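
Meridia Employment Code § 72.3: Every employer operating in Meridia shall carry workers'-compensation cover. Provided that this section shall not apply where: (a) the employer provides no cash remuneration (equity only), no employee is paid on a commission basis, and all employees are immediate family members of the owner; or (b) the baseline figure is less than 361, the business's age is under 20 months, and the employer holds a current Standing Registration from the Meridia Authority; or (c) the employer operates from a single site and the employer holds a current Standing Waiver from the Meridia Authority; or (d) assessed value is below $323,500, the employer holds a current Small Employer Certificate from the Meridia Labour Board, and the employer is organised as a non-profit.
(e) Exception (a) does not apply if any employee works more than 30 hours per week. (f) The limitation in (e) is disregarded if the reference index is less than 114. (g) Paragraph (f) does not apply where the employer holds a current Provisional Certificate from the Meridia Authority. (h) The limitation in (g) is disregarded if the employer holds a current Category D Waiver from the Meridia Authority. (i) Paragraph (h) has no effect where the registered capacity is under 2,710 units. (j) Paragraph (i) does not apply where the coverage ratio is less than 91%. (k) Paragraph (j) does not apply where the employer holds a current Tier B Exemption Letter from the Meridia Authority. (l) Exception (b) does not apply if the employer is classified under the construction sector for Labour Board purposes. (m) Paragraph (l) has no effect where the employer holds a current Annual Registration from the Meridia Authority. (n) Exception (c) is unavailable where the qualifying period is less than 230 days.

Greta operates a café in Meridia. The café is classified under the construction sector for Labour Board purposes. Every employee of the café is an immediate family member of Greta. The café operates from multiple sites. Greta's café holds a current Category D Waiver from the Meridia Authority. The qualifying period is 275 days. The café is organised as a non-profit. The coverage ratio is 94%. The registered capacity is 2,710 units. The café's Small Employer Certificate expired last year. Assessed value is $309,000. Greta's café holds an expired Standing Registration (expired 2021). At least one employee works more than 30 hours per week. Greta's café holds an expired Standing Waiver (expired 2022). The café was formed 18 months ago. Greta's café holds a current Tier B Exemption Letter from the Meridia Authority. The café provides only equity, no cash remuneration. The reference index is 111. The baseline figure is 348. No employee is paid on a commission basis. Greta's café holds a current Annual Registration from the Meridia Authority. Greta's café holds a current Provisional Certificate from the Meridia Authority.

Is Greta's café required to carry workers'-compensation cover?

No — exception (a) applies; Greta's café is not required to carry workers'-compensation cover.

Exception (a)'s conditions are all satisfied: remuneration is equity-only; no employee is paid on commission; every employee is an immediate family member. Applying paragraphs (e)–(k): (e) would limit (a) — at least one employee exceeds 30 hours/week — but (f) sets (e) aside: (f) operates against (e): the reference index is 111, less than the 114 limit. (g) operates (a current Provisional Certificate is held), but is overridden by (h): (h) operates against (g): a current Category D Waiver is held. (i), which would lift (h), is not engaged — the registered capacity is 2,710 units, not under 2,710 units. (a) remains available.
Exception (b) does not apply: there is no Standing Registration in force.
Exception (c) fails — the employer operates from multiple sites.
Exception (d) does not apply: the Small Employer Certificate has expired.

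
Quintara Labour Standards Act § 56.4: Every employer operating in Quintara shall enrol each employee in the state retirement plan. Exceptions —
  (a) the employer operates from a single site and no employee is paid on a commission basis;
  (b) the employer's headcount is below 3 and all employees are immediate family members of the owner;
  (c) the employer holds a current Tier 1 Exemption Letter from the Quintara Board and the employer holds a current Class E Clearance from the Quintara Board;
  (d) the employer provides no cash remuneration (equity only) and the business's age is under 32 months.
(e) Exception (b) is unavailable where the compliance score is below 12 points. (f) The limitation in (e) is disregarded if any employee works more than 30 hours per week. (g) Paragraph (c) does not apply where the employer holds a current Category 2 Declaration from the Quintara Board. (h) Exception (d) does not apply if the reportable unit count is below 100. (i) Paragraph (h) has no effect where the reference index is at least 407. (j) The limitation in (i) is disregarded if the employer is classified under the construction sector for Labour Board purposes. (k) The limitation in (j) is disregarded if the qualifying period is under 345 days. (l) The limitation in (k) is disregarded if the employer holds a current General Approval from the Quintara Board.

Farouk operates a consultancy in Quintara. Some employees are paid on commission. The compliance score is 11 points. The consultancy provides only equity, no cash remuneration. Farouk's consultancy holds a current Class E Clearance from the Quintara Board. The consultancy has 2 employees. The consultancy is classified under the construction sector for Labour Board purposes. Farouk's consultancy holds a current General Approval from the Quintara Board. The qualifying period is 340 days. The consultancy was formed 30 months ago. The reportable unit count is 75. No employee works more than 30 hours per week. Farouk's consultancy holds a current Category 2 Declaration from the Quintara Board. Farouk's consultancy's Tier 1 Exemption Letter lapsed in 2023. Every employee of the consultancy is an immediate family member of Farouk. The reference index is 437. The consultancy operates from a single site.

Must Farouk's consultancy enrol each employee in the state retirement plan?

Exception (a) does not apply: some employees are paid on commission.
Exception (b) is satisfied on its face — the employer's headcount is 2, below the 3 limit; every employee is an immediate family member. Turning to paragraphs (e)–(f): (e) applies — the compliance score is 11 points, below the 12 points limit. (f) is not engaged (no employee exceeds 30 hours/week), so (e) stands. Exception (b) does not apply.
Exception (c) does not apply: no current Tier 1 Exemption Letter is held.
Exception (d) is satisfied on its face — remuneration is equity-only; the business's age is 30 months, under the 32 months limit. But: (h) is triggered — the reportable unit count is 75, below the 100 limit. (i) would limit (h) — the reference index is 437, meeting the 407 threshold — but (j) sets (i) aside: (j) applies — the consultancy is classified under the construction sector. (k) would limit (j) — the qualifying period is 340 days, under the 345 days limit — but (l) sets (k) aside: (l) is engaged — a current General Approval is held. So (d) is unavailable.
No exception displaces § 56.4.

Yes — Farouk's consultancy must enrol each employee in the state retirement plan.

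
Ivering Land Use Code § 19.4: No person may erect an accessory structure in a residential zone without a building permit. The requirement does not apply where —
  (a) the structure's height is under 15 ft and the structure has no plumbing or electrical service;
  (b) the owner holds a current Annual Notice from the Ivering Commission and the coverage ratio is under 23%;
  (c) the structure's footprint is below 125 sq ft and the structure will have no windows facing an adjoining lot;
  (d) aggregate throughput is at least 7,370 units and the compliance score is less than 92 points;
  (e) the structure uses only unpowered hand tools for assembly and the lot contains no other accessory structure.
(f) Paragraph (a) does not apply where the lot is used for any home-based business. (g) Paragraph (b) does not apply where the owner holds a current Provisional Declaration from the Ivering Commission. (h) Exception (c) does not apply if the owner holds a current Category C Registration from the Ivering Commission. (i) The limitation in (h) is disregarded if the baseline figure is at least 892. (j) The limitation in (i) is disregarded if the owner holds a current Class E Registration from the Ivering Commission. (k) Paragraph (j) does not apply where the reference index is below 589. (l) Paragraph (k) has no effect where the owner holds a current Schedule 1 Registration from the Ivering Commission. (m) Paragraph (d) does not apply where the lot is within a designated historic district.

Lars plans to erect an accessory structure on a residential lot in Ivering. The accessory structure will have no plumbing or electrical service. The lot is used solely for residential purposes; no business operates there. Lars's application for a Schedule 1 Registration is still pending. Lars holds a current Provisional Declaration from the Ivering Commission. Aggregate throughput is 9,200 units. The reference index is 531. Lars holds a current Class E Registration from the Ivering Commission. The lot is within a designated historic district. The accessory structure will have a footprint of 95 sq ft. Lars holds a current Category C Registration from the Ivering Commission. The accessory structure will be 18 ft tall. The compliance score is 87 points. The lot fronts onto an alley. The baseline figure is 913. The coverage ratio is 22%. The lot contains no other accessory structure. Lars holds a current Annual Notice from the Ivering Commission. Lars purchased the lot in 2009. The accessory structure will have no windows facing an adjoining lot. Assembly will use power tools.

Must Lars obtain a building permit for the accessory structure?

No — exception (c) applies; Lars does not need a building permit.

Exception (a) does not apply: the structure's height is 18 ft, not under 15 ft.
All of (b)'s requirements are met (a current Annual Notice is held; the coverage ratio is 22%, under the 23% limit). But: (g) operates against (b): a current Provisional Declaration is held. So (b) is unavailable.
Exception (c)'s conditions are all satisfied: the structure's footprint is 95 sq ft, below the 125 sq ft limit; no windows face an adjoining lot. As to paragraphs (h)–(l): (h) would limit (c) — a current Category C Registration is held — but (i) sets (h) aside: (i) applies — the baseline figure is 913, meeting the 892 threshold. (j) applies (a current Class E Registration is held), but yields to (k): (k) operates against (j): the reference index is 531, below the 589 limit. (l) is not engaged (no current Schedule 1 Registration is held), so (k) stands. Exception (c) stands.
Exception (d): aggregate throughput is 9,200 units, meeting the 7,370 units threshold; the compliance score is 87 points, less than the 92 points limit — every condition holds. But: (m) is triggered — the lot is in a historic district. So (d) is unavailable.
Exception (e) does not apply: assembly uses power tools.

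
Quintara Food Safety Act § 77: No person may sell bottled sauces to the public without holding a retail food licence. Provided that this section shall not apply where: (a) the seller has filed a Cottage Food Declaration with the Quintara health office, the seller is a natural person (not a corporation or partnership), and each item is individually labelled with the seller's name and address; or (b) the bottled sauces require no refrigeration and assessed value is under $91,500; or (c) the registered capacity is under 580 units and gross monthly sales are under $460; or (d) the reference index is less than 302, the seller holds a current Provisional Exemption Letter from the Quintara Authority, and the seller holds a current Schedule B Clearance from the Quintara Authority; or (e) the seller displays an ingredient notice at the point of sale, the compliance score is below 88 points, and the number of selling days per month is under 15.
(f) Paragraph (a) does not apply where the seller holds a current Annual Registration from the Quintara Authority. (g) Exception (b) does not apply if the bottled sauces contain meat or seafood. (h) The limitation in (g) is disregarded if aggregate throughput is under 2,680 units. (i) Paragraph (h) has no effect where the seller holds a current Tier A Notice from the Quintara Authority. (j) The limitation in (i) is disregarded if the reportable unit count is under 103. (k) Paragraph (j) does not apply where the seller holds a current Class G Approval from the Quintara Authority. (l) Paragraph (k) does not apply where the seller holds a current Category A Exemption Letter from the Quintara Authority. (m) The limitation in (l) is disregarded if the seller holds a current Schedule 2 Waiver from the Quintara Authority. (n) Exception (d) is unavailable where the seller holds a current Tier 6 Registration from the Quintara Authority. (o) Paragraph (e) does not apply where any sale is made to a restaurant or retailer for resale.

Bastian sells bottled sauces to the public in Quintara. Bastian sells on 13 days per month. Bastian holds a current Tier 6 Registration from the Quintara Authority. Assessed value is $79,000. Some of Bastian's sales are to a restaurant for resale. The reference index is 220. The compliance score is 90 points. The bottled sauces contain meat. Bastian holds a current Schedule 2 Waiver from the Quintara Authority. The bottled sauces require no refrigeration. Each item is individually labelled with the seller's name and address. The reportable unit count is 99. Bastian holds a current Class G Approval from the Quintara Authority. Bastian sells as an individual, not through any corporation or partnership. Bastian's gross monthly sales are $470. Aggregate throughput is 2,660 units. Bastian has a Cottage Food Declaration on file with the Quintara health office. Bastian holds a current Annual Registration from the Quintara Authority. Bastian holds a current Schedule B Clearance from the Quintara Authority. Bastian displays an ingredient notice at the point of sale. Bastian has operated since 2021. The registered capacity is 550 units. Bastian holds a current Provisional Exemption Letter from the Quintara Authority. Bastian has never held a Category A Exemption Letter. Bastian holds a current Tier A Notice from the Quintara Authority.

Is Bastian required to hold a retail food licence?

Exception (a)'s conditions are all satisfied: a Cottage Food Declaration is on file; the seller is a natural person; items are individually labelled. But applying paragraph (f): (f) operates against (a): a current Annual Registration is held. (a) is therefore removed.
All of (b)'s requirements are met (the bottled sauces are shelf-stable; assessed value is $79,000, under the $91,500 limit). But applying paragraphs (g)–(m): (g) operates — the bottled sauces contain meat. (h) would limit (g) — aggregate throughput is 2,660 units, under the 2,680 units limit — but (i) sets (h) aside: (i) operates against (h): a current Tier A Notice is held. (j) operates (the reportable unit count is 99, under the 103 limit), but is overridden by (k): (k) operates against (j): a current Class G Approval is held. (l) is inapplicable (the Category A Exemption Letter is not current), so (k) stands. (b) is therefore removed.
Exception (c) does not apply: gross monthly sales are $470, not under $460.
Exception (d) is satisfied on its face — the reference index is 220, less than the 302 limit; a current Provisional Exemption Letter is held; a current Schedule B Clearance is held. Turning to paragraph (n): (n) operates against (d): a current Tier 6 Registration is held. Exception (d) does not apply.
Exception (e) requires that the compliance score is below 88 points; but the compliance score is 90 points, not below 88 points, so (e) is unavailable.
No exception displaces § 77.

Yes — Bastian must hold a retail food licence.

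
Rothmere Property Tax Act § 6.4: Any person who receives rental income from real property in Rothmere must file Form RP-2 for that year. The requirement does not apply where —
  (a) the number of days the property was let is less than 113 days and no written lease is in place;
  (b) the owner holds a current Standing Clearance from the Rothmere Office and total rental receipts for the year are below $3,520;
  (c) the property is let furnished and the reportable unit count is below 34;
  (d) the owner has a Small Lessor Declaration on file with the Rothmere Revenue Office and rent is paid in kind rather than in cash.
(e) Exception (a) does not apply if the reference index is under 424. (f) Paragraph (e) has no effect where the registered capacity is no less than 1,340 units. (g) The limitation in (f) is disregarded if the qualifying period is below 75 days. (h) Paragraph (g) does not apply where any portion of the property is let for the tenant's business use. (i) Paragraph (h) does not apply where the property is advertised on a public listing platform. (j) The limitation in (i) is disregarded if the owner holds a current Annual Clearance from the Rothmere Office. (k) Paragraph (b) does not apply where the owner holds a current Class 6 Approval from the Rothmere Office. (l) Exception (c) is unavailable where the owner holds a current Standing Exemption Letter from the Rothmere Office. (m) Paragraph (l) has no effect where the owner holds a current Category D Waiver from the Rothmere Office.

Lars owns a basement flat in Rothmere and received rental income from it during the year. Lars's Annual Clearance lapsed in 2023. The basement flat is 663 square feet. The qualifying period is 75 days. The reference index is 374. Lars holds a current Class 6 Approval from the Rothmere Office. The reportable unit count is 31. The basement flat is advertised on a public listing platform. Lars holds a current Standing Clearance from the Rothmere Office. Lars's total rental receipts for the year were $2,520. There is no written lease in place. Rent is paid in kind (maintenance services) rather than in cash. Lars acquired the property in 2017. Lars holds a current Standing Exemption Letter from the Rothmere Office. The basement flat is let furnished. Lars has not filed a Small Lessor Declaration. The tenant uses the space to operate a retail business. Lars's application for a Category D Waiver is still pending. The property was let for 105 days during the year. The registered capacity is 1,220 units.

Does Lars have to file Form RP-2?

Exception (a)'s conditions are all satisfied: the number of days the property was let is 105 days, less than the 113 days limit; there is no written lease. But applying paragraphs (e)–(j): (e) operates against (a): the reference index is 374, under the 424 limit. (f), which would lift (e), does not operate here — the registered capacity is 1,220 units, short of 1,340 units. So (a) is unavailable.
All of (b)'s requirements are met (a current Standing Clearance is held; total rental receipts for the year are $2,520, below the $3,520 limit). Turning to paragraph (k): (k) operates against (b): a current Class 6 Approval is held. Exception (b) does not apply.
Exception (c): the property is let furnished; the reportable unit count is 31, below the 34 limit — every condition holds. But: (l) is engaged — a current Standing Exemption Letter is held. (m) is inapplicable (no current Category D Waiver is held), so (l) stands. Exception (c) does not apply.
Exception (d) requires that the owner has a Small Lessor Declaration on file with the Rothmere Revenue Office; but no Small Lessor Declaration is on file, so (d) is unavailable.
No exception is made out. Lars falls within the general rule.

Yes — Lars must file Form RP-2.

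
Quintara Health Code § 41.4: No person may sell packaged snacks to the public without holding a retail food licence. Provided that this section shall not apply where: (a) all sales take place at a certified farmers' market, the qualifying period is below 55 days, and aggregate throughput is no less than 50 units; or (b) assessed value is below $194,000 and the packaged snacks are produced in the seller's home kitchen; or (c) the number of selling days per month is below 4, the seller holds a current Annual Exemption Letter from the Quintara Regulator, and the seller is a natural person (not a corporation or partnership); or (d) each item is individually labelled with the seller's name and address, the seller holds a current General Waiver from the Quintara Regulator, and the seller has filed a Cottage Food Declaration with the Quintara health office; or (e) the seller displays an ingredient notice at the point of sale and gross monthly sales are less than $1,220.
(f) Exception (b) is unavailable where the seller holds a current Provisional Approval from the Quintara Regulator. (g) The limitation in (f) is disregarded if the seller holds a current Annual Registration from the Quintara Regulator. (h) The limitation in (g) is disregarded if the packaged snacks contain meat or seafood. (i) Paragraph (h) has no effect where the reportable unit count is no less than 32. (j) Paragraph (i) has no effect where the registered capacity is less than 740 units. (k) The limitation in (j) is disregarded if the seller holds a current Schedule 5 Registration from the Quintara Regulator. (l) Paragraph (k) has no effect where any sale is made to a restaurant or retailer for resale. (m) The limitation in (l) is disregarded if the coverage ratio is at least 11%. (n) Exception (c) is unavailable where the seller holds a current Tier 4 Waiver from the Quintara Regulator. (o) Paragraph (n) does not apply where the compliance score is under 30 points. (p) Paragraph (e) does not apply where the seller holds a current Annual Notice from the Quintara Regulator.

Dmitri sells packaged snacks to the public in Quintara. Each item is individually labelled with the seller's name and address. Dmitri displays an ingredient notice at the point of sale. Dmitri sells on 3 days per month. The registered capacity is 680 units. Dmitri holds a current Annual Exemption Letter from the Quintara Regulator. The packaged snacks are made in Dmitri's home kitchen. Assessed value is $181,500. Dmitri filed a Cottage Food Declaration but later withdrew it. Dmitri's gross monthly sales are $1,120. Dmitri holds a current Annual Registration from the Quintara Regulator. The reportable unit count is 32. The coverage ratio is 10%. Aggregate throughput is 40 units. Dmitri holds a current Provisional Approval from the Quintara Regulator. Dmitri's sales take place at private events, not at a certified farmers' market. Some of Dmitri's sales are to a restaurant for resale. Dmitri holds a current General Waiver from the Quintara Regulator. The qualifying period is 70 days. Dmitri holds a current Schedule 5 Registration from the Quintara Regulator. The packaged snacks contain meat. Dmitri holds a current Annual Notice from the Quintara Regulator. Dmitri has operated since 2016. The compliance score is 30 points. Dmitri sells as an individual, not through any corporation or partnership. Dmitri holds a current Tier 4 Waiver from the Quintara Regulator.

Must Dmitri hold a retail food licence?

Yes — Dmitri must hold a retail food licence.

Exception (a) fails — sales are at private events, not a certified farmers' market.
All of (b)'s requirements are met (assessed value is $181,500, below the $194,000 limit; the packaged snacks are home-kitchen produced). But applying paragraphs (f)–(m): (f) operates — a current Provisional Approval is held. (g) is engaged (a current Annual Registration is held), but yields to (h): (h) applies — the packaged snacks contain meat. (i) would limit (h) — the reportable unit count is 32, meeting the 32 threshold — but (j) sets (i) aside: (j) is engaged — the registered capacity is 680 units, less than the 740 units limit. (k) operates (a current Schedule 5 Registration is held), but is set aside by (l): (l) operates against (k): some sales are to a restaurant for resale. (m), which would lift (l), is inapplicable — the coverage ratio is 10%, short of 11%. Exception (b) does not apply.
Exception (c): the number of selling days per month is 3, below the 4 limit; a current Annual Exemption Letter is held; the seller is a natural person — every condition holds. However, paragraphs (n)–(o) must be considered: (n) operates against (c): a current Tier 4 Waiver is held. (o), which would lift (n), is inapplicable — the compliance score is 30 points, not under 30 points. (c) is therefore removed.
Exception (d) fails — the Cottage Food Declaration was withdrawn.
Exception (e): an ingredient notice is displayed; gross monthly sales are $1,120, less than the $1,220 limit — every condition holds. But applying paragraph (p): (p) operates against (e): a current Annual Notice is held. So (e) is unavailable.
Every exception is unavailable, so the rule governs.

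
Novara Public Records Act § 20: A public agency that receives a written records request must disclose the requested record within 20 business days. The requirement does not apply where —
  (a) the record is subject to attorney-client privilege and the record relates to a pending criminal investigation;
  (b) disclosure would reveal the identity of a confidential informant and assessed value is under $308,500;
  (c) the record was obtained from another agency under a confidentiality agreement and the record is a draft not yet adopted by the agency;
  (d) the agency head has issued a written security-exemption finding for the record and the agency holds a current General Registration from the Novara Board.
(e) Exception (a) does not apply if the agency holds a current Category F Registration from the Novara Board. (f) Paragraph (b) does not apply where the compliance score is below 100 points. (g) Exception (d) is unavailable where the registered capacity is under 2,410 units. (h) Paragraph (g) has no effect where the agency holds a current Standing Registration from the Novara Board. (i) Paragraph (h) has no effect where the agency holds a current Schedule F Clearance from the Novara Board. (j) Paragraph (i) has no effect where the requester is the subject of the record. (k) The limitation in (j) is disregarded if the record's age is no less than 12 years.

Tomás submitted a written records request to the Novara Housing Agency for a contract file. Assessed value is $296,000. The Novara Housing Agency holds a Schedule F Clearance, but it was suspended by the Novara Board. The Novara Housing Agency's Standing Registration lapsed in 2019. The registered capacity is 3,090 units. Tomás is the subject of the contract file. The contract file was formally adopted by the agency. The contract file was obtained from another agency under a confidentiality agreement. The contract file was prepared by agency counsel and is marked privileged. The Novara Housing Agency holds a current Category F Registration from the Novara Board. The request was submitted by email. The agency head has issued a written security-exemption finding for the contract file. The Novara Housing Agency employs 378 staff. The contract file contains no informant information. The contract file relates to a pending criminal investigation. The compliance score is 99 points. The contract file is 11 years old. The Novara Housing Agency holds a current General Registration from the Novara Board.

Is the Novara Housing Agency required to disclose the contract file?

Exception (a) is satisfied on its face — the contract file is privileged; the contract file relates to a pending investigation. Turning to paragraph (e): (e) is triggered — a current Category F Registration is held. Exception (a) does not apply.
Exception (b) fails — the contract file contains no informant information.
Exception (c) requires that the record is a draft not yet adopted by the agency; but the contract file has been formally adopted, so (c) is unavailable.
Exception (d)'s conditions are all satisfied: a written security-exemption finding has been issued; a current General Registration is held. Under paragraphs (g)–(k): (g), which would limit (d), does not operate here: the registered capacity is 3,090 units, not under 2,410 units. Exception (d) stands.

No — exception (d) applies; the Novara Housing Agency is not required to disclose the contract file.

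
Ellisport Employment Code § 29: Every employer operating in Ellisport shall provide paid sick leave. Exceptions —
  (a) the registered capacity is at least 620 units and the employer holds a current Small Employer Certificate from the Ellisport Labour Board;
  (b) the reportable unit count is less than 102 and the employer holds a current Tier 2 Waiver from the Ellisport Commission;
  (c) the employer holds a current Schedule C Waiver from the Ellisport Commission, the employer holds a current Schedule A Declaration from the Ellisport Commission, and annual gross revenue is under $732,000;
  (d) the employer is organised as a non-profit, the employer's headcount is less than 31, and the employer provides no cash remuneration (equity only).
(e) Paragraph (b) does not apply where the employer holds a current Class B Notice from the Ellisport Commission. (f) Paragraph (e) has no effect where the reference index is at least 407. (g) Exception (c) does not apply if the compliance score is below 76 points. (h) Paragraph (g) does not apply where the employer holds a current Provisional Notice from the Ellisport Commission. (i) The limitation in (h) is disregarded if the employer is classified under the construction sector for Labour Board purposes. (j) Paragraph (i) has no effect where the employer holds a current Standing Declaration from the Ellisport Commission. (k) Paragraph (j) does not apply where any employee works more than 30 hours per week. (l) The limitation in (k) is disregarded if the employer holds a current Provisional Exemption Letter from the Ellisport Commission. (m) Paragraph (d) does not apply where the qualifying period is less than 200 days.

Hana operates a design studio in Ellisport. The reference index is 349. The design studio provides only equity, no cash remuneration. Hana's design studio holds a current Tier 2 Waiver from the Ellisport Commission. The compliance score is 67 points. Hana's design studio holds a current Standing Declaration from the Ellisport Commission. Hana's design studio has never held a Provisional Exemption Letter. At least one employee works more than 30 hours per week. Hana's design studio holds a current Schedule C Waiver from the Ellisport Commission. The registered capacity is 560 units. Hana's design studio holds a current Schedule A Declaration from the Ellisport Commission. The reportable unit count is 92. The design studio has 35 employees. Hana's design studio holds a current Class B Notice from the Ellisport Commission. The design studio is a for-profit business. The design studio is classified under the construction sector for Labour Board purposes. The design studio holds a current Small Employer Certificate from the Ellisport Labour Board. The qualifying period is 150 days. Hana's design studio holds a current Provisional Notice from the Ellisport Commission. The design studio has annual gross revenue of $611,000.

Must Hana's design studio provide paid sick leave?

Exception (a) requires that the registered capacity is at least 620 units; but the registered capacity is 560 units, short of 620 units, so (a) is unavailable.
All of (b)'s requirements are met (the reportable unit count is 92, less than the 102 limit; a current Tier 2 Waiver is held). But applying paragraphs (e)–(f): (e) operates against (b): a current Class B Notice is held. (f) is not engaged (the reference index is 349, short of 407), so (e) stands. (b) is therefore removed.
Exception (c)'s conditions are all satisfied: a current Schedule C Waiver is held; a current Schedule A Declaration is held; annual gross revenue is $611,000, under the $732,000 limit. However, paragraphs (g)–(l) must be considered: (g) applies — the compliance score is 67 points, below the 76 points limit. (h) is engaged (a current Provisional Notice is held), but is displaced by (i): (i) is engaged — the design studio is classified under the construction sector. (j) operates (a current Standing Declaration is held), but is displaced by (k): (k) is triggered — at least one employee exceeds 30 hours/week. (l), which would lift (k), does not operate here — there is no Provisional Exemption Letter in force. Exception (c) does not apply.
Exception (d) does not apply: the employer is for-profit.
No exception displaces § 29.

Yes — Hana's design studio must provide paid sick leave.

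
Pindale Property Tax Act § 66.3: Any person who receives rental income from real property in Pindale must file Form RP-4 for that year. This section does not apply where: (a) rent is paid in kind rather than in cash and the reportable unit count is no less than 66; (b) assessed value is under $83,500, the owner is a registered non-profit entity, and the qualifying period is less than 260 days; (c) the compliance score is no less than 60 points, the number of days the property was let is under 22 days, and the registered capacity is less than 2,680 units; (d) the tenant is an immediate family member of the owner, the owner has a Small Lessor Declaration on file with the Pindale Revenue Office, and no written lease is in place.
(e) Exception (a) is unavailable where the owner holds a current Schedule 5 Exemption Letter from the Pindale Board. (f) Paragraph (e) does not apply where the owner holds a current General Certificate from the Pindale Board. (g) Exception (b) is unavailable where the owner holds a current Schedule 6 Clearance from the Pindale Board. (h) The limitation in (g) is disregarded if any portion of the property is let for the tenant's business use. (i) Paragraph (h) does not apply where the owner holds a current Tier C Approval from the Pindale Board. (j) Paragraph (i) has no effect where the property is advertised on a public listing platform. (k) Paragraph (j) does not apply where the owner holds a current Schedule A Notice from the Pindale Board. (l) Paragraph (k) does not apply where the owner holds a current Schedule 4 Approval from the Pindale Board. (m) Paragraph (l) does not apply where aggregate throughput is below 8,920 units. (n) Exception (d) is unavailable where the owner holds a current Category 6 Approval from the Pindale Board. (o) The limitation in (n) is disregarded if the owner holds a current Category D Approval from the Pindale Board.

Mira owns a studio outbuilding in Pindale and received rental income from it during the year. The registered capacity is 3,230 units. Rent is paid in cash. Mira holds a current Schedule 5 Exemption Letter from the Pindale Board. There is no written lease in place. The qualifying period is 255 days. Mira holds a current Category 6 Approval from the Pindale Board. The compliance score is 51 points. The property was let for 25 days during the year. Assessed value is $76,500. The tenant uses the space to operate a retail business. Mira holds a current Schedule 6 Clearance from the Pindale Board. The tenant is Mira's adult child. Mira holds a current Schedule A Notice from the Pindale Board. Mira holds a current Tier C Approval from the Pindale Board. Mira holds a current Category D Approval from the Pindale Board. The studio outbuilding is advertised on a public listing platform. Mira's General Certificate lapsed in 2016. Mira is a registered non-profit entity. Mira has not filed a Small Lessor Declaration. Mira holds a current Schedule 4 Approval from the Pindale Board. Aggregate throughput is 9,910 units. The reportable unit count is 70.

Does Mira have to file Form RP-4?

No — exception (b) applies; Mira is not required to file Form RP-4.

Exception (a) does not apply: rent is paid in cash.
Exception (b)'s conditions are all satisfied: assessed value is $76,500, under the $83,500 limit; Mira is a registered non-profit; the qualifying period is 255 days, less than the 260 days limit. Considering the limiting provisions: (g) operates (a current Schedule 6 Clearance is held), but is displaced by (h): (h) operates — the space is let for business use. (i) operates (a current Tier C Approval is held), but is overridden by (j): (j) operates against (i): the property is publicly advertised. (k) applies (a current Schedule A Notice is held), but is displaced by (l): (l) operates — a current Schedule 4 Approval is held. (m), which would lift (l), does not operate here — aggregate throughput is 9,910 units, not below 8,920 units. Exception (b) stands.
Exception (c) fails — the compliance score is 51 points, short of 60 points.
Exception (d) requires that the owner has a Small Lessor Declaration on file with the Pindale Revenue Office; but no Small Lessor Declaration is on file, so (d) is unavailable.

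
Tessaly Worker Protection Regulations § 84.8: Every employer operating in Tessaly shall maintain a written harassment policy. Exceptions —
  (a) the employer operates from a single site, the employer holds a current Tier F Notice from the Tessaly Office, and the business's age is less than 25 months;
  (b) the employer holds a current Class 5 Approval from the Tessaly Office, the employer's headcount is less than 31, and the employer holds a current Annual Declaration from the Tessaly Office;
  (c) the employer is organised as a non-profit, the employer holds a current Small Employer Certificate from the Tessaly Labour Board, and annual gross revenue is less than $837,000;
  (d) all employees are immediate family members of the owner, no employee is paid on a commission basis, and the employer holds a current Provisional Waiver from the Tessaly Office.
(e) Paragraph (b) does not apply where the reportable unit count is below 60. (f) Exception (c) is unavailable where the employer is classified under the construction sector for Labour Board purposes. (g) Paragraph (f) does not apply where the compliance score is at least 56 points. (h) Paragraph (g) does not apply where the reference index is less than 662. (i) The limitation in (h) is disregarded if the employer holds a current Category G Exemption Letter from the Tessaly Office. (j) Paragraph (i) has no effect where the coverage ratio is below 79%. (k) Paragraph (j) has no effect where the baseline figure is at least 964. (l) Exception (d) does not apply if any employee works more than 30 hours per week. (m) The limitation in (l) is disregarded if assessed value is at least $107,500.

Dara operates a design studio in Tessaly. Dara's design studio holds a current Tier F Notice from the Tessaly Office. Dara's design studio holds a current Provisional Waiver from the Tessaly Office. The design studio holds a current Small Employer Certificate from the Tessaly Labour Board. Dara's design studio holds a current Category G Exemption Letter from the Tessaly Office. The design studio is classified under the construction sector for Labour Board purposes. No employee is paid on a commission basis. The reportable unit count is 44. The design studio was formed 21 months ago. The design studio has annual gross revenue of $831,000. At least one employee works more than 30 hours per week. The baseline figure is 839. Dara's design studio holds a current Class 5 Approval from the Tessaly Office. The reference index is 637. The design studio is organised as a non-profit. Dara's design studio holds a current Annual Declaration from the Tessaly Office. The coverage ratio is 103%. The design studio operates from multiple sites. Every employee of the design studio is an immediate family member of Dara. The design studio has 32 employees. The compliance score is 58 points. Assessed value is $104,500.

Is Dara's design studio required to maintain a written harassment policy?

Exception (a) requires that the employer operates from a single site; but the employer operates from multiple sites, so (a) is unavailable.
Exception (b) does not apply: the employer's headcount is 32, not less than 31.
Exception (c) is satisfied on its face — the employer is a non-profit; a current Small Employer Certificate is held; annual gross revenue is $831,000, less than the $837,000 limit. As to paragraphs (f)–(k): (f) would limit (c) — the design studio is classified under the construction sector — but (g) sets (f) aside: (g) operates — the compliance score is 58 points, meeting the 56 points threshold. (h) applies (the reference index is 637, less than the 662 limit), but is overridden by (i): (i) operates against (h): a current Category G Exemption Letter is held. (j), which would lift (i), does not operate here — the coverage ratio is 103%, not below 79%. Exception (c) stands.
Exception (d) is satisfied on its face — every employee is an immediate family member; no employee is paid on commission; a current Provisional Waiver is held. However, paragraphs (l)–(m) must be considered: (l) operates against (d): at least one employee exceeds 30 hours/week. (m), which would lift (l), is not triggered — assessed value is $104,500, short of $107,500. Exception (d) does not apply.

No — exception (c) applies; Dara's design studio is not required to maintain a written harassment policy.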